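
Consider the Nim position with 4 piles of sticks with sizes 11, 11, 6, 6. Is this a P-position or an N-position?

P-position

Nim-sum: 11 ⊕ 11 ⊕ 6 ⊕ 6 = 0.
The nim-sum is 0, so this is a P-position: the player to move is in a losing position under optimal play.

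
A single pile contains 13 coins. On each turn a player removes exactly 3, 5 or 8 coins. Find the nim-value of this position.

Compute g(0), g(1), … for moves {3, 5, 8}:
g(0) = mex{} = 0
g(1) = mex{} = 0
g(2) = mex{} = 0
g(3) = mex{0} = 1
g(4) = mex{0} = 1
g(5) = mex{0} = 1
g(6) = mex{0,1} = 2
g(7) = mex{0,1} = 2
g(8) = mex{0,1} = 2
g(9) = mex{0,1,2} = 3
g(10) = mex{0,1,2} = 3
g(11) = mex{1,2} = 0
g(12) = mex{1,2,3} = 0
g(13) = mex{1,2,3} = 0
So g(13) = 0.

0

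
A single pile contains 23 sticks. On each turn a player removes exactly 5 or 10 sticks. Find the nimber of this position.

1

Build the Grundy sequence with g(k) = mex{g(k−s) : s ∈ {5, 10}, s ≤ k}:
k:     0  1  2  3  4  5  6  7  8  9 10 11 12 13 14 15 16 17 18 19 20 21 22 23
g(k):  0  0  0  0  0  1  1  1  1  1  2  2  2  2  2  0  0  0  0  0  1  1  1  1
So g(23) = 1.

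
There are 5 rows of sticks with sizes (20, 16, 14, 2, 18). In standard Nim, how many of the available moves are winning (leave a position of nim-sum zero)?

In binary:
  10100  (20)
  10000  (16)
  01110  (14)
  00010  (2)
  10010  (18)
  -----
  11010  (26)
The overall nim-sum is X = 26. A row of size p has a winning move iff p XOR X < p (reduce it to p XOR X).
  20: 20 XOR 26 = 14 < 20 — winning move (to 14).
  16: 16 XOR 26 = 10 < 16 — winning move (to 10).
  14: 14 XOR 26 = 20 ≥ 14 — no move.
  2: 2 XOR 26 = 24 ≥ 2 — no move.
  18: 18 XOR 26 = 8 < 18 — winning move (to 8).
That gives 3 winning moves.

3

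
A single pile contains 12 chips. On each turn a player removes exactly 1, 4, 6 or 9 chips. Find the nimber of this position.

Build the Grundy sequence with g(k) = mex{g(k−s) : s ∈ {1, 4, 6, 9}, s ≤ k}:
g(0) = mex{} = 0
g(1) = mex{0} = 1
g(2) = mex{1} = 0
g(3) = mex{0} = 1
g(4) = mex{0,1} = 2
g(5) = mex{1,2} = 0
g(6) = mex{0} = 1
g(7) = mex{1} = 0
g(8) = mex{0,2} = 1
g(9) = mex{0,1} = 2
g(10) = mex{1,2} = 0
g(11) = mex{0} = 1
g(12) = mex{1} = 0
So g(12) = 0.

0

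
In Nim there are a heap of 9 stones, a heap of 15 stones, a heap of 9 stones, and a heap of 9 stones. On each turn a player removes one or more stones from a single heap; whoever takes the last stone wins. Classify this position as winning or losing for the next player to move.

Compute the nim-sum pairwise:
9 ⊕ 15 = 6
6 ⊕ 9 = 15
15 ⊕ 9 = 6
The nim-sum is 6 ≠ 0, so this is an N-position: the player to move can win.

Winning position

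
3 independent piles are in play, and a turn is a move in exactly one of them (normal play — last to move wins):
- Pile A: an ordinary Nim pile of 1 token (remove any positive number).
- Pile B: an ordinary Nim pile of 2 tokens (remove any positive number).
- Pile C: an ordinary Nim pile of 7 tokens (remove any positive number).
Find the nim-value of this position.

Pile A is a plain Nim pile of size 1, so its Grundy value is 1.
Pile B is a plain Nim pile of size 2, so its Grundy value is 2.
Pile C is a plain Nim pile of size 7, so its Grundy value is 7.
The value of a disjunctive sum is the nim-sum of the parts.
Combined value = 1 ⊕ 2 ⊕ 7 = 4.

4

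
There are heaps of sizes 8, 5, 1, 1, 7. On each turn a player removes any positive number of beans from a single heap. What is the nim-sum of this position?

10

Write each in binary and XOR column by column:
  1000  (8)
  0101  (5)
  0001  (1)
  0001  (1)
  0111  (7)
  ----
  1010  (10)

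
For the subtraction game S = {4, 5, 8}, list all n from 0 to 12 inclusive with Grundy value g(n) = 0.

Compute g(0), g(1), … for moves {4, 5, 8}:
k:     0  1  2  3  4  5  6  7  8  9 10 11 12
g(k):  0  0  0  0  1  1  1  1  2  2  2  2  0
The P-positions (g = 0) in 0..12 are 0, 1, 2, 3, 12.

0, 1, 2, 3, 12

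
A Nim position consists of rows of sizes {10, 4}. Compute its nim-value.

Write each in binary and XOR column by column:
  1010  (10)
  0100  (4)
  ----
  1110  (14)

14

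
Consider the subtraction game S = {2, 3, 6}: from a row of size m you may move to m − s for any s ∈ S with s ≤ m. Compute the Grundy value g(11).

Compute g(0), g(1), … for moves {2, 3, 6}:
k:     0  1  2  3  4  5  6  7  8  9 10 11
g(k):  0  0  1  1  2  0  3  1  2  0  0  1
So g(11) = 1.

1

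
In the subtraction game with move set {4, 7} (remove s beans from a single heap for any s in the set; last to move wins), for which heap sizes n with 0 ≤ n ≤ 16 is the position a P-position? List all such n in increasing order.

0, 1, 2, 3, 11, 12, 13, 14

Grundy values for subtraction set {4, 7}:
k:     0  1  2  3  4  5  6  7  8  9 10 11 12 13 14 15 16
g(k):  0  0  0  0  1  1  1  1  2  2  2  0  0  0  0  1  1
The P-positions (g = 0) in 0..16 are 0, 1, 2, 3, 11, 12, 13, 14.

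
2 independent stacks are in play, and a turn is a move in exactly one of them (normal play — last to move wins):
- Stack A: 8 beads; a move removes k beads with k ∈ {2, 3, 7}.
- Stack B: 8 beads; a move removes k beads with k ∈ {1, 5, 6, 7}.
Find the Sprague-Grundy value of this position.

3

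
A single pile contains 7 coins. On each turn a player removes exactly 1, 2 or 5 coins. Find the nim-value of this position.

1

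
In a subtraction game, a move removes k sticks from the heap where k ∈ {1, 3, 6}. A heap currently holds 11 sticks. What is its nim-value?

Build the Grundy sequence with g(k) = mex{g(k−s) : s ∈ {1, 3, 6}, s ≤ k}:
g(0) = mex{} = 0
g(1) = mex{0} = 1
g(2) = mex{1} = 0
g(3) = mex{0} = 1
g(4) = mex{1} = 0
g(5) = mex{0} = 1
g(6) = mex{0,1} = 2
g(7) = mex{0,1,2} = 3
g(8) = mex{0,1,3} = 2
g(9) = mex{1,2} = 0
g(10) = mex{0,3} = 1
g(11) = mex{1,2} = 0
So g(11) = 0.

0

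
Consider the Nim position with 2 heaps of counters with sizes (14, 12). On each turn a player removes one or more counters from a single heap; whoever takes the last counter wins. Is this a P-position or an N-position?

Nim-sum: 14 XOR 12 = 2.
The nim-sum is 2 ≠ 0, so this is an N-position: the player to move can win.

N-position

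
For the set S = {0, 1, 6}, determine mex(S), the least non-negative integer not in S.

2

The values 0, 1 are all present; 2 is the first non-negative integer missing from the set.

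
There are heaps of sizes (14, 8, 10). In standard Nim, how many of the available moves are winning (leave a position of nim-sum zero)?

Compute the nim-sum pairwise:
14 ^ 8 = 6
6 ^ 10 = 12
The overall nim-sum is X = 12. A heap of size p has a winning move iff p XOR X < p (reduce it to p XOR X).
  14: 14 XOR 12 = 2 < 14 — winning move (to 2).
  8: 8 XOR 12 = 4 < 8 — winning move (to 4).
  10: 10 XOR 12 = 6 < 10 — winning move (to 6).
That gives 3 winning moves.

3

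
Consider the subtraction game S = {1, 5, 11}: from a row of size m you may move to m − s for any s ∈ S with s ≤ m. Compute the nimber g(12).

Compute g(0), g(1), … for moves {1, 5, 11}:
k:     0  1  2  3  4  5  6  7  8  9 10 11 12
g(k):  0  1  0  1  0  1  0  1  0  1  0  1  0
So g(12) = 0.

0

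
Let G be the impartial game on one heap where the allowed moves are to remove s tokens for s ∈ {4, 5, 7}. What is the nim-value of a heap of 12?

0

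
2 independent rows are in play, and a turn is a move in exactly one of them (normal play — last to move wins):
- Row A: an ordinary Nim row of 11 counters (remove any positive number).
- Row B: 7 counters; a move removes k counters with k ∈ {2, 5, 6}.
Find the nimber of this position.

Row A is a plain Nim row of size 11, so its Grundy value is 11.
Build the Grundy sequence for row B with g(k) = mex{g(k−s) : s ∈ {2, 5, 6}, s ≤ k}:
k:     0  1  2  3  4  5  6  7
g(k):  0  0  1  1  0  2  1  3
So g(7) = 3.
By the Sprague-Grundy theorem, the Grundy value of a sum of independent games is the XOR of the component values.
Combined value = 11 ⊕ 3 = 8.

8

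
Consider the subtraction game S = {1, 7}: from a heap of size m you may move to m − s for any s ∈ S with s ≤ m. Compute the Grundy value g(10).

Grundy values for subtraction set {1, 7}:
g(0) = mex{} = 0
g(1) = mex{0} = 1
g(2) = mex{1} = 0
g(3) = mex{0} = 1
g(4) = mex{1} = 0
g(5) = mex{0} = 1
g(6) = mex{1} = 0
g(7) = mex{0} = 1
g(8) = mex{1} = 0
g(9) = mex{0} = 1
g(10) = mex{1} = 0
So g(10) = 0.

0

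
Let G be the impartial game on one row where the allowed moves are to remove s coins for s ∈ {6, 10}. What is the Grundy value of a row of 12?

2

Compute g(0), g(1), … for moves {6, 10}:
k:     0  1  2  3  4  5  6  7  8  9 10 11 12
g(k):  0  0  0  0  0  0  1  1  1  1  1  1  2
So g(12) = 2.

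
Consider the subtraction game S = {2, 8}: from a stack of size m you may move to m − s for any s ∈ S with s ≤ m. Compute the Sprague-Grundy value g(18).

2

Grundy values for subtraction set {2, 8}:
k:     0  1  2  3  4  5  6  7  8  9 10 11 12 13 14 15 16 17 18
g(k):  0  0  1  1  0  0  1  1  2  2  0  0  1  1  0  0  1  1  2
So g(18) = 2.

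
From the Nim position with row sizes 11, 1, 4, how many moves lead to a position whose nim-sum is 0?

1

Compute the nim-sum pairwise:
11 ⊕ 1 = 10
10 ⊕ 4 = 14
The overall nim-sum is X = 14. A row of size p has a winning move iff p XOR X < p (reduce it to p XOR X).
  11: 11 XOR 14 = 5 < 11 — winning move (to 5).
  1: 1 XOR 14 = 15 ≥ 1 — no move.
  4: 4 XOR 14 = 10 ≥ 4 — no move.
That gives 1 winning move.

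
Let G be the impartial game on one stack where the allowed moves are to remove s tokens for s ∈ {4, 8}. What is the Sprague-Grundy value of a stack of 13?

Grundy values for subtraction set {4, 8}:
k:     0  1  2  3  4  5  6  7  8  9 10 11 12 13
g(k):  0  0  0  0  1  1  1  1  2  2  2  2  0  0
So g(13) = 0.

0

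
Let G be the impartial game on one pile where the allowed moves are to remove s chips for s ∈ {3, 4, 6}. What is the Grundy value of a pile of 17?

2

Grundy values for subtraction set {3, 4, 6}:
k:     0  1  2  3  4  5  6  7  8  9 10 11 12 13 14 15 16 17
g(k):  0  0  0  1  1  1  2  2  2  0  0  0  1  1  1  2  2  2
So g(17) = 2.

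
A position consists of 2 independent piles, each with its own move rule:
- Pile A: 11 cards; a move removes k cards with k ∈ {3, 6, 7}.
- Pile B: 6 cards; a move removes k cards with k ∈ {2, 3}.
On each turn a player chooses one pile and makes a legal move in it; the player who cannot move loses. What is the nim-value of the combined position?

Grundy values for pile A (subtraction set {3, 6, 7}):
k:     0  1  2  3  4  5  6  7  8  9 10 11
g(k):  0  0  0  1  1  1  2  2  2  3  0  0
So g(11) = 0.
Build the Grundy sequence for pile B with g(k) = mex{g(k−s) : s ∈ {2, 3}, s ≤ k}:
k:     0  1  2  3  4  5  6
g(k):  0  0  1  1  2  0  0
So g(6) = 0.
The value of a disjunctive sum is the nim-sum of the parts.
Combined value = 0 ⊕ 0 = 0.

0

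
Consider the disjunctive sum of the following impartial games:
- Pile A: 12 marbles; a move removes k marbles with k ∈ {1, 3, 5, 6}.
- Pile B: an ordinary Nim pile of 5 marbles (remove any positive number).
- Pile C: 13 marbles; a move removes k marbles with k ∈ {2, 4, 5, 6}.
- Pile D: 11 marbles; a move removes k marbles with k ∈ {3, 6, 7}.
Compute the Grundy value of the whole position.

6

Grundy values for pile A (subtraction set {1, 3, 5, 6}):
k:     0  1  2  3  4  5  6  7  8  9 10 11 12
g(k):  0  1  0  1  0  1  2  3  2  3  2  0  1
So g(12) = 1.
Pile B is a plain Nim pile of size 5, so its Grundy value is 5.
Grundy values for pile C (subtraction set {2, 4, 5, 6}):
g(0) = mex{} = 0
g(1) = mex{} = 0
g(2) = mex{0} = 1
g(3) = mex{0} = 1
g(4) = mex{0,1} = 2
g(5) = mex{0,1} = 2
g(6) = mex{0,1,2} = 3
g(7) = mex{0,1,2} = 3
g(8) = mex{1,2,3} = 0
g(9) = mex{1,2,3} = 0
g(10) = mex{0,2,3} = 1
g(11) = mex{0,2,3} = 1
g(12) = mex{0,1,3} = 2
g(13) = mex{0,1,3} = 2
So g(13) = 2.
Grundy values for pile D (subtraction set {3, 6, 7}):
g(0) = mex{} = 0
g(1) = mex{} = 0
g(2) = mex{} = 0
g(3) = mex{0} = 1
g(4) = mex{0} = 1
g(5) = mex{0} = 1
g(6) = mex{0,1} = 2
g(7) = mex{0,1} = 2
g(8) = mex{0,1} = 2
g(9) = mex{0,1,2} = 3
g(10) = mex{1,2} = 0
g(11) = mex{1,2} = 0
So g(11) = 0.
By the Sprague-Grundy theorem, the Grundy value of a sum of independent games is the XOR of the component values.
Combined value = 1 XOR 5 XOR 2 XOR 0 = 6.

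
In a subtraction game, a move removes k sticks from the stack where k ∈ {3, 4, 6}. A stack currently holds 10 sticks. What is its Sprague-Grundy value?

0

Build the Grundy sequence with g(k) = mex{g(k−s) : s ∈ {3, 4, 6}, s ≤ k}:
g(0) = mex{} = 0
g(1) = mex{} = 0
g(2) = mex{} = 0
g(3) = mex{0} = 1
g(4) = mex{0} = 1
g(5) = mex{0} = 1
g(6) = mex{0,1} = 2
g(7) = mex{0,1} = 2
g(8) = mex{0,1} = 2
g(9) = mex{1,2} = 0
g(10) = mex{1,2} = 0
So g(10) = 0.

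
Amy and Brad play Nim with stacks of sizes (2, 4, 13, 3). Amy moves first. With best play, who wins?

Nim-sum: 2 XOR 4 XOR 13 XOR 3 = 8.
The nim-sum is 8 ≠ 0, so this is an N-position: the player to move can win; Amy has a winning move.

Amy wins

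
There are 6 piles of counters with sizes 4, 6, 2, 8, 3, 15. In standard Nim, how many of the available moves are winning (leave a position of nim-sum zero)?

Nim-sum: 4 ⊕ 6 ⊕ 2 ⊕ 8 ⊕ 3 ⊕ 15 = 4.
The overall nim-sum is X = 4. A pile of size p has a winning move iff p XOR X < p (reduce it to p XOR X).
  4: 4 XOR 4 = 0 < 4 — winning move (to 0).
  6: 6 XOR 4 = 2 < 6 — winning move (to 2).
  2: 2 XOR 4 = 6 ≥ 2 — no move.
  8: 8 XOR 4 = 12 ≥ 8 — no move.
  3: 3 XOR 4 = 7 ≥ 3 — no move.
  15: 15 XOR 4 = 11 < 15 — winning move (to 11).
That gives 3 winning moves.

3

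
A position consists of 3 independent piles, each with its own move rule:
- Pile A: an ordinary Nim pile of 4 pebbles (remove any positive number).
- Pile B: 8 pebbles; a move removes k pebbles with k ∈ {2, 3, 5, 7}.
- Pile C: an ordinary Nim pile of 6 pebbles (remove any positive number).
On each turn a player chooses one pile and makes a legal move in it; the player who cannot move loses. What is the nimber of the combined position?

6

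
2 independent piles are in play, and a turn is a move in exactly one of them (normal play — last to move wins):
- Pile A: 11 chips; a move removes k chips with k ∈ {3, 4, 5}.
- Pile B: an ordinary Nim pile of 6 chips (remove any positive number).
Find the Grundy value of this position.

7

Build the Grundy sequence for pile A with g(k) = mex{g(k−s) : s ∈ {3, 4, 5}, s ≤ k}:
g(0) = mex{} = 0
g(1) = mex{} = 0
g(2) = mex{} = 0
g(3) = mex{0} = 1
g(4) = mex{0} = 1
g(5) = mex{0} = 1
g(6) = mex{0,1} = 2
g(7) = mex{0,1} = 2
g(8) = mex{1} = 0
g(9) = mex{1,2} = 0
g(10) = mex{1,2} = 0
g(11) = mex{0,2} = 1
So g(11) = 1.
Pile B is a plain Nim pile of size 6, so its Grundy value is 6.
By the Sprague-Grundy theorem, the Grundy value of a sum of independent games is the XOR of the component values.
Combined value = 1 ⊕ 6 = 7.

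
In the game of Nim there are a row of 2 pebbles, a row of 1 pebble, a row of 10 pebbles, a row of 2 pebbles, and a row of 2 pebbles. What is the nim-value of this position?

Nim-sum: 2 ⊕ 1 ⊕ 10 ⊕ 2 ⊕ 2 = 9.

9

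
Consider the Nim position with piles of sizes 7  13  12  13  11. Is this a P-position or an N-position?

Nim-sum: 7 ^ 13 ^ 12 ^ 13 ^ 11 = 0.
The nim-sum is 0, so this is a P-position: the player to move is in a losing position under optimal play.

P-position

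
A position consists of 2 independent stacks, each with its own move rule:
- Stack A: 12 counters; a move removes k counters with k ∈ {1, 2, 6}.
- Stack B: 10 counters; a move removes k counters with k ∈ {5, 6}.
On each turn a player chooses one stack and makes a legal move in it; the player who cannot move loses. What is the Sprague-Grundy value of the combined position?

Build the Grundy sequence for stack A with g(k) = mex{g(k−s) : s ∈ {1, 2, 6}, s ≤ k}:
g(0) = mex{} = 0
g(1) = mex{0} = 1
g(2) = mex{0,1} = 2
g(3) = mex{1,2} = 0
g(4) = mex{0,2} = 1
g(5) = mex{0,1} = 2
g(6) = mex{0,1,2} = 3
g(7) = mex{1,2,3} = 0
g(8) = mex{0,2,3} = 1
g(9) = mex{0,1} = 2
g(10) = mex{1,2} = 0
g(11) = mex{0,2} = 1
g(12) = mex{0,1,3} = 2
So g(12) = 2.
Grundy values for stack B (subtraction set {5, 6}):
k:     0  1  2  3  4  5  6  7  8  9 10
g(k):  0  0  0  0  0  1  1  1  1  1  2
So g(10) = 2.
The value of a disjunctive sum is the nim-sum of the parts.
Combined value = 2 ⊕ 2 = 0.

0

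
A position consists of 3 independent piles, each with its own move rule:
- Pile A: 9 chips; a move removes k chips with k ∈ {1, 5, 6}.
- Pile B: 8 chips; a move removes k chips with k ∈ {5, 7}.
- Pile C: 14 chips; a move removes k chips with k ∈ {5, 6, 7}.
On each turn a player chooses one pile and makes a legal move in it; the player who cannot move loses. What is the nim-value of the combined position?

2

For pile A, compute g(0), g(1), … with moves {1, 5, 6}:
g(0) = mex{} = 0
g(1) = mex{0} = 1
g(2) = mex{1} = 0
g(3) = mex{0} = 1
g(4) = mex{1} = 0
g(5) = mex{0} = 1
g(6) = mex{0,1} = 2
g(7) = mex{0,1,2} = 3
g(8) = mex{0,1,3} = 2
g(9) = mex{0,1,2} = 3
So g(9) = 3.
For pile B, compute g(0), g(1), … with moves {5, 7}:
g(0) = mex{} = 0
g(1) = mex{} = 0
g(2) = mex{} = 0
g(3) = mex{} = 0
g(4) = mex{} = 0
g(5) = mex{0} = 1
g(6) = mex{0} = 1
g(7) = mex{0} = 1
g(8) = mex{0} = 1
So g(8) = 1.
For pile C, compute g(0), g(1), … with moves {5, 6, 7}:
k:     0  1  2  3  4  5  6  7  8  9 10 11 12 13 14
g(k):  0  0  0  0  0  1  1  1  1  1  2  2  0  0  0
So g(14) = 0.
The value of a disjunctive sum is the nim-sum of the parts.
Combined value = 3 XOR 1 XOR 0 = 2.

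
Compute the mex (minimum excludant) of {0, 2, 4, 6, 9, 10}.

1

0 is in the set but 1 is not, so the mex is 1.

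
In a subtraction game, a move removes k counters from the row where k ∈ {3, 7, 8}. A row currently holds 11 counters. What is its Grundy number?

Compute g(0), g(1), … for moves {3, 7, 8}:
g(0) = mex{} = 0
g(1) = mex{} = 0
g(2) = mex{} = 0
g(3) = mex{0} = 1
g(4) = mex{0} = 1
g(5) = mex{0} = 1
g(6) = mex{1} = 0
g(7) = mex{0,1} = 2
g(8) = mex{0,1} = 2
g(9) = mex{0} = 1
g(10) = mex{0,1,2} = 3
g(11) = mex{1,2} = 0
So g(11) = 0.

0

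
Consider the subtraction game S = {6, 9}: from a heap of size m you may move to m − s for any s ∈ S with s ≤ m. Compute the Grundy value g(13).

2

Grundy values for subtraction set {6, 9}:
k:     0  1  2  3  4  5  6  7  8  9 10 11 12 13
g(k):  0  0  0  0  0  0  1  1  1  1  1  1  2  2
So g(13) = 2.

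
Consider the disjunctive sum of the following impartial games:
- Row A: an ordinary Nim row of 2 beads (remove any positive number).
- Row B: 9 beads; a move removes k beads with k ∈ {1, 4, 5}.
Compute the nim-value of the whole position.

Row A is a plain Nim row of size 2, so its Grundy value is 2.
Grundy values for row B (subtraction set {1, 4, 5}):
k:     0  1  2  3  4  5  6  7  8  9
g(k):  0  1  0  1  2  3  2  3  0  1
So g(9) = 1.
The value of a disjunctive sum is the nim-sum of the parts.
Combined value = 2 ⊕ 1 = 3.

3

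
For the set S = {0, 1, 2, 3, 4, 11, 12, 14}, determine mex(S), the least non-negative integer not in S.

The values 0, 1, 2, 3, 4 are all present; 5 is the first non-negative integer missing from the set.

5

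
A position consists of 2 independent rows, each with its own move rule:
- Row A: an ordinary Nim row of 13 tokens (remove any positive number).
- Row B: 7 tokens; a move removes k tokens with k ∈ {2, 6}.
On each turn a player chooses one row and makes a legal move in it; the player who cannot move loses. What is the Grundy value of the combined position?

12

Row A is a plain Nim row of size 13, so its Grundy value is 13.
Build the Grundy sequence for row B with g(k) = mex{g(k−s) : s ∈ {2, 6}, s ≤ k}:
k:     0  1  2  3  4  5  6  7
g(k):  0  0  1  1  0  0  1  1
So g(7) = 1.
By the Sprague-Grundy theorem, the Grundy value of a sum of independent games is the XOR of the component values.
Combined value = 13 ⊕ 1 = 12.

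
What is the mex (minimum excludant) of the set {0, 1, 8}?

2

The values 0, 1 are all present; 2 is the first non-negative integer missing from the set.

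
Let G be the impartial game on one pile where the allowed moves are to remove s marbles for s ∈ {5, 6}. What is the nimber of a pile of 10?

2

Build the Grundy sequence with g(k) = mex{g(k−s) : s ∈ {5, 6}, s ≤ k}:
k:     0  1  2  3  4  5  6  7  8  9 10
g(k):  0  0  0  0  0  1  1  1  1  1  2
So g(10) = 2.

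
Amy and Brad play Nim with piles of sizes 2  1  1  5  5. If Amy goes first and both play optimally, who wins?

Amy wins

Compute the nim-sum pairwise:
2 ⊕ 1 = 3
3 ⊕ 1 = 2
2 ⊕ 5 = 7
7 ⊕ 5 = 2
The nim-sum is 2 ≠ 0, so this is an N-position: the player to move can win; Amy has a winning move.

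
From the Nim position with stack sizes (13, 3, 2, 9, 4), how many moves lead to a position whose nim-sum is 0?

Write each in binary and XOR column by column:
  1101  (13)
  0011  (3)
  0010  (2)
  1001  (9)
  0100  (4)
  ----
  0001  (1)
The overall nim-sum is X = 1. A stack of size p has a winning move iff p XOR X < p (reduce it to p XOR X).
  13: 13 XOR 1 = 12 < 13 — winning move (to 12).
  3: 3 XOR 1 = 2 < 3 — winning move (to 2).
  2: 2 XOR 1 = 3 ≥ 2 — no move.
  9: 9 XOR 1 = 8 < 9 — winning move (to 8).
  4: 4 XOR 1 = 5 ≥ 4 — no move.
That gives 3 winning moves.

3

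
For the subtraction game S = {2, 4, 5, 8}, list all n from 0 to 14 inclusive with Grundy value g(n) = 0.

0, 1, 7, 10, 13

Compute g(0), g(1), … for moves {2, 4, 5, 8}:
k:     0  1  2  3  4  5  6  7  8  9 10 11 12 13 14
g(k):  0  0  1  1  2  2  3  0  4  1  0  2  1  0  2
The P-positions (g = 0) in 0..14 are 0, 1, 7, 10, 13.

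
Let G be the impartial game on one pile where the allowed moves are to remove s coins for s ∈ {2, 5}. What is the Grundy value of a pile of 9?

Build the Grundy sequence with g(k) = mex{g(k−s) : s ∈ {2, 5}, s ≤ k}:
k:     0  1  2  3  4  5  6  7  8  9
g(k):  0  0  1  1  0  2  1  0  0  1
So g(9) = 1.

1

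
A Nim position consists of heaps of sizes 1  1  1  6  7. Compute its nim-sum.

Write each in binary and XOR column by column:
  001  (1)
  001  (1)
  001  (1)
  110  (6)
  111  (7)
  ---
  000  (0)

0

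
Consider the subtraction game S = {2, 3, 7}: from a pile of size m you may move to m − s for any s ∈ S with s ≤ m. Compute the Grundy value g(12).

1

Grundy values for subtraction set {2, 3, 7}:
g(0) = mex{} = 0
g(1) = mex{} = 0
g(2) = mex{0} = 1
g(3) = mex{0} = 1
g(4) = mex{0,1} = 2
g(5) = mex{1} = 0
g(6) = mex{1,2} = 0
g(7) = mex{0,2} = 1
g(8) = mex{0} = 1
g(9) = mex{0,1} = 2
g(10) = mex{1} = 0
g(11) = mex{1,2} = 0
g(12) = mex{0,2} = 1
So g(12) = 1.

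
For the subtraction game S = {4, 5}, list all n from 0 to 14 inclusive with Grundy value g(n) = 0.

0, 1, 2, 3, 9, 10, 11, 12

Grundy values for subtraction set {4, 5}:
k:     0  1  2  3  4  5  6  7  8  9 10 11 12 13 14
g(k):  0  0  0  0  1  1  1  1  2  0  0  0  0  1  1
The P-positions (g = 0) in 0..14 are 0, 1, 2, 3, 9, 10, 11, 12.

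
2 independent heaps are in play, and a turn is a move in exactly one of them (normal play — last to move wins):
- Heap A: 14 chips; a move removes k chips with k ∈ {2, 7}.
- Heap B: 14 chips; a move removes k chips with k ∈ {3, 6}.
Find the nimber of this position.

1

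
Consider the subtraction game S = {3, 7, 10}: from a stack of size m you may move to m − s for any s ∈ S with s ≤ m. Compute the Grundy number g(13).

2

Grundy values for subtraction set {3, 7, 10}:
k:     0  1  2  3  4  5  6  7  8  9 10 11 12 13
g(k):  0  0  0  1  1  1  0  2  2  1  3  3  2  2
So g(13) = 2.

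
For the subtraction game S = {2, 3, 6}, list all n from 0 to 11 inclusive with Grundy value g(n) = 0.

Compute g(0), g(1), … for moves {2, 3, 6}:
g(0) = mex{} = 0
g(1) = mex{} = 0
g(2) = mex{0} = 1
g(3) = mex{0} = 1
g(4) = mex{0,1} = 2
g(5) = mex{1} = 0
g(6) = mex{0,1,2} = 3
g(7) = mex{0,2} = 1
g(8) = mex{0,1,3} = 2
g(9) = mex{1,3} = 0
g(10) = mex{1,2} = 0
g(11) = mex{0,2} = 1
The P-positions (g = 0) in 0..11 are 0, 1, 5, 9, 10.

0, 1, 5, 9, 10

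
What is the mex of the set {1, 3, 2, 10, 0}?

4

The values 0, 1, 2, 3 are all present; 4 is the first non-negative integer missing from the set.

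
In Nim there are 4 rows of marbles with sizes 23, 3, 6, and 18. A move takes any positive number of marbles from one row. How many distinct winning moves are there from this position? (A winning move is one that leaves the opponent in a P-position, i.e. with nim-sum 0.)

0

Nim-sum: 23 ⊕ 3 ⊕ 6 ⊕ 18 = 0.
The nim-sum is already 0, so every move leaves a nonzero nim-sum — there are no winning moves.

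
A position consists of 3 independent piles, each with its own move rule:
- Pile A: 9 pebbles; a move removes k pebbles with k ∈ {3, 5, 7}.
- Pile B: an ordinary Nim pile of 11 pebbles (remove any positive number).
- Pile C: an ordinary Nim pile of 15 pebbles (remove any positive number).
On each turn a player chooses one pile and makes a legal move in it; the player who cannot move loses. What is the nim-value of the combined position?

Build the Grundy sequence for pile A with g(k) = mex{g(k−s) : s ∈ {3, 5, 7}, s ≤ k}:
g(0) = mex{} = 0
g(1) = mex{} = 0
g(2) = mex{} = 0
g(3) = mex{0} = 1
g(4) = mex{0} = 1
g(5) = mex{0} = 1
g(6) = mex{0,1} = 2
g(7) = mex{0,1} = 2
g(8) = mex{0,1} = 2
g(9) = mex{0,1,2} = 3
So g(9) = 3.
Pile B is a plain Nim pile of size 11, so its Grundy value is 11.
Pile C is a plain Nim pile of size 15, so its Grundy value is 15.
By the Sprague-Grundy theorem, the Grundy value of a sum of independent games is the XOR of the component values.
Combined value = 3 XOR 11 XOR 15 = 7.

7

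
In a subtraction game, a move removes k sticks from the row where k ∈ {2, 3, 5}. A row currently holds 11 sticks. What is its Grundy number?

Compute g(0), g(1), … for moves {2, 3, 5}:
g(0) = mex{} = 0
g(1) = mex{} = 0
g(2) = mex{0} = 1
g(3) = mex{0} = 1
g(4) = mex{0,1} = 2
g(5) = mex{0,1} = 2
g(6) = mex{0,1,2} = 3
g(7) = mex{1,2} = 0
g(8) = mex{1,2,3} = 0
g(9) = mex{0,2,3} = 1
g(10) = mex{0,2} = 1
g(11) = mex{0,1,3} = 2
So g(11) = 2.

2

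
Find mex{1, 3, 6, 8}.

0 is not in the set, so the mex is 0.

0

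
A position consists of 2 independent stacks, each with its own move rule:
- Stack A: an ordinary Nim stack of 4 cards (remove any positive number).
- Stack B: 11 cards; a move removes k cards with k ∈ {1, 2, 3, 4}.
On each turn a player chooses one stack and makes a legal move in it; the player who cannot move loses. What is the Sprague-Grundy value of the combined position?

5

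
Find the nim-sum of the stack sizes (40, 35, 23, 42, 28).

Nim-sum: 40 ⊕ 35 ⊕ 23 ⊕ 42 ⊕ 28 = 42.

42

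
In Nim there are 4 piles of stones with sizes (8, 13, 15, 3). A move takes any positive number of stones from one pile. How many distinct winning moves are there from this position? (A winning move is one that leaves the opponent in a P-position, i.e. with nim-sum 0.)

In binary:
  1000  (8)
  1101  (13)
  1111  (15)
  0011  (3)
  ----
  1001  (9)
The overall nim-sum is X = 9. A pile of size p has a winning move iff p XOR X < p (reduce it to p XOR X).
  8: 8 XOR 9 = 1 < 8 — winning move (to 1).
  13: 13 XOR 9 = 4 < 13 — winning move (to 4).
  15: 15 XOR 9 = 6 < 15 — winning move (to 6).
  3: 3 XOR 9 = 10 ≥ 3 — no move.
That gives 3 winning moves.

3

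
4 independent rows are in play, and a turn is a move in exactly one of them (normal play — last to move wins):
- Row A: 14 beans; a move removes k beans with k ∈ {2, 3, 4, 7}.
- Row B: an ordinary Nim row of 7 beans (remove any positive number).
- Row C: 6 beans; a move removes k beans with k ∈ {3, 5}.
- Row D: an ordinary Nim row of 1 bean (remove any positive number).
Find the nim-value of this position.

5

Grundy values for row A (subtraction set {2, 3, 4, 7}):
g(0) = mex{} = 0
g(1) = mex{} = 0
g(2) = mex{0} = 1
g(3) = mex{0} = 1
g(4) = mex{0,1} = 2
g(5) = mex{0,1} = 2
g(6) = mex{1,2} = 0
g(7) = mex{0,1,2} = 3
g(8) = mex{0,2} = 1
g(9) = mex{0,1,2,3} = 4
g(10) = mex{0,1,3} = 2
g(11) = mex{1,2,3,4} = 0
g(12) = mex{1,2,4} = 0
g(13) = mex{0,2,4} = 1
g(14) = mex{0,2,3} = 1
So g(14) = 1.
Row B is a plain Nim row of size 7, so its Grundy value is 7.
For row C, compute g(0), g(1), … with moves {3, 5}:
g(0) = mex{} = 0
g(1) = mex{} = 0
g(2) = mex{} = 0
g(3) = mex{0} = 1
g(4) = mex{0} = 1
g(5) = mex{0} = 1
g(6) = mex{0,1} = 2
So g(6) = 2.
Row D is a plain Nim row of size 1, so its Grundy value is 1.
The value of a disjunctive sum is the nim-sum of the parts.
Combined value = 1 XOR 7 XOR 2 XOR 1 = 5.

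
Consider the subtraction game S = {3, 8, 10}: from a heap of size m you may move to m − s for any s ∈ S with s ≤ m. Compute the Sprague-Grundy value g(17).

Grundy values for subtraction set {3, 8, 10}:
k:     0  1  2  3  4  5  6  7  8  9 10 11 12 13 14 15 16 17
g(k):  0  0  0  1  1  1  0  0  2  1  1  3  2  0  2  3  1  3
So g(17) = 3.

3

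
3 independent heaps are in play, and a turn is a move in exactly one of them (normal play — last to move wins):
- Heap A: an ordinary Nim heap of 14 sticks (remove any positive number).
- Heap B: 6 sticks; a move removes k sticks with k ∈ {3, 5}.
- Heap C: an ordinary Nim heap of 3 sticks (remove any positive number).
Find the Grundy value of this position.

15

Heap A is a plain Nim heap of size 14, so its Grundy value is 14.
Grundy values for heap B (subtraction set {3, 5}):
k:     0  1  2  3  4  5  6
g(k):  0  0  0  1  1  1  2
So g(6) = 2.
Heap C is a plain Nim heap of size 3, so its Grundy value is 3.
The value of a disjunctive sum is the nim-sum of the parts.
Combined value = 14 ⊕ 2 ⊕ 3 = 15.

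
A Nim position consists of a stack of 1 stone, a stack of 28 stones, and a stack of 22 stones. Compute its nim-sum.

Bitwise XOR of the heap sizes:
  00001  (1)
  11100  (28)
  10110  (22)
  -----
  01011  (11)

11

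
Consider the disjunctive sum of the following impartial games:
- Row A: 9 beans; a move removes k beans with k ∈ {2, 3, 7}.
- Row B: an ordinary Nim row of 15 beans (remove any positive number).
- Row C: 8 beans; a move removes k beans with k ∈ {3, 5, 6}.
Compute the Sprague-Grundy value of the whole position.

15

For row A, compute g(0), g(1), … with moves {2, 3, 7}:
g(0) = mex{} = 0
g(1) = mex{} = 0
g(2) = mex{0} = 1
g(3) = mex{0} = 1
g(4) = mex{0,1} = 2
g(5) = mex{1} = 0
g(6) = mex{1,2} = 0
g(7) = mex{0,2} = 1
g(8) = mex{0} = 1
g(9) = mex{0,1} = 2
So g(9) = 2.
Row B is a plain Nim row of size 15, so its Grundy value is 15.
For row C, compute g(0), g(1), … with moves {3, 5, 6}:
g(0) = mex{} = 0
g(1) = mex{} = 0
g(2) = mex{} = 0
g(3) = mex{0} = 1
g(4) = mex{0} = 1
g(5) = mex{0} = 1
g(6) = mex{0,1} = 2
g(7) = mex{0,1} = 2
g(8) = mex{0,1} = 2
So g(8) = 2.
By the Sprague-Grundy theorem, the Grundy value of a sum of independent games is the XOR of the component values.
Combined value = 2 XOR 15 XOR 2 = 15.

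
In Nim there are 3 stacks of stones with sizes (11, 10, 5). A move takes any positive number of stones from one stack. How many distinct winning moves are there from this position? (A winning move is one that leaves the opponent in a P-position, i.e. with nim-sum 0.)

1

In binary:
  1011  (11)
  1010  (10)
  0101  (5)
  ----
  0100  (4)
The overall nim-sum is X = 4. A stack of size p has a winning move iff p XOR X < p (reduce it to p XOR X).
  11: 11 XOR 4 = 15 ≥ 11 — no move.
  10: 10 XOR 4 = 14 ≥ 10 — no move.
  5: 5 XOR 4 = 1 < 5 — winning move (to 1).
That gives 1 winning move.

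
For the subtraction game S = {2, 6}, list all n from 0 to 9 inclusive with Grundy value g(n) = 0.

0, 1, 4, 5, 8, 9

Grundy values for subtraction set {2, 6}:
k:     0  1  2  3  4  5  6  7  8  9
g(k):  0  0  1  1  0  0  1  1  0  0
The P-positions (g = 0) in 0..9 are 0, 1, 4, 5, 8, 9.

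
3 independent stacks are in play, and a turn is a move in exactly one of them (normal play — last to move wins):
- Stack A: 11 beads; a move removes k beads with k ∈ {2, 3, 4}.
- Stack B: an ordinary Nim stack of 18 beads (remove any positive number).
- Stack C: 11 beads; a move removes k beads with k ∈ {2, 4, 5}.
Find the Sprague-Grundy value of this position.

18

Grundy values for stack A (subtraction set {2, 3, 4}):
k:     0  1  2  3  4  5  6  7  8  9 10 11
g(k):  0  0  1  1  2  2  0  0  1  1  2  2
So g(11) = 2.
Stack B is a plain Nim stack of size 18, so its Grundy value is 18.
For stack C, compute g(0), g(1), … with moves {2, 4, 5}:
g(0) = mex{} = 0
g(1) = mex{} = 0
g(2) = mex{0} = 1
g(3) = mex{0} = 1
g(4) = mex{0,1} = 2
g(5) = mex{0,1} = 2
g(6) = mex{0,1,2} = 3
g(7) = mex{1,2} = 0
g(8) = mex{1,2,3} = 0
g(9) = mex{0,2} = 1
g(10) = mex{0,2,3} = 1
g(11) = mex{0,1,3} = 2
So g(11) = 2.
The value of a disjunctive sum is the nim-sum of the parts.
Combined value = 2 ⊕ 18 ⊕ 2 = 18.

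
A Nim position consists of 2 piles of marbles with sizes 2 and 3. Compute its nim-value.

Nim-sum: 2 ⊕ 3 = 1.

1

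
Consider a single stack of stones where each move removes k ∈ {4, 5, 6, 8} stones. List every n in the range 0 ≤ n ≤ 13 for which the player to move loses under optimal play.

0, 1, 2, 3, 12, 13

Build the Grundy sequence with g(k) = mex{g(k−s) : s ∈ {4, 5, 6, 8}, s ≤ k}:
g(0) = mex{} = 0
g(1) = mex{} = 0
g(2) = mex{} = 0
g(3) = mex{} = 0
g(4) = mex{0} = 1
g(5) = mex{0} = 1
g(6) = mex{0} = 1
g(7) = mex{0} = 1
g(8) = mex{0,1} = 2
g(9) = mex{0,1} = 2
g(10) = mex{0,1} = 2
g(11) = mex{0,1} = 2
g(12) = mex{1,2} = 0
g(13) = mex{1,2} = 0
The P-positions (g = 0) in 0..13 are 0, 1, 2, 3, 12, 13.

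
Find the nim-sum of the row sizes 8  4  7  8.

Bitwise XOR of the heap sizes:
  1000  (8)
  0100  (4)
  0111  (7)
  1000  (8)
  ----
  0011  (3)

3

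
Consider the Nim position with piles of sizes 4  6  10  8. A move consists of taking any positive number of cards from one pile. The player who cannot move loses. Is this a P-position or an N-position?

Nim-sum: 4 ⊕ 6 ⊕ 10 ⊕ 8 = 0.
The nim-sum is 0, so this is a P-position: the player to move is in a losing position under optimal play.

P-position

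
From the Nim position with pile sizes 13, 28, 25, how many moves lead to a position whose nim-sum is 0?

Nim-sum: 13 ^ 28 ^ 25 = 8.
The overall nim-sum is X = 8. A pile of size p has a winning move iff p XOR X < p (reduce it to p XOR X).
  13: 13 XOR 8 = 5 < 13 — winning move (to 5).
  28: 28 XOR 8 = 20 < 28 — winning move (to 20).
  25: 25 XOR 8 = 17 < 25 — winning move (to 17).
That gives 3 winning moves.

3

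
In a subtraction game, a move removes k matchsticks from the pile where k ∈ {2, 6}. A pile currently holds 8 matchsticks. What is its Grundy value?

0

Compute g(0), g(1), … for moves {2, 6}:
k:     0  1  2  3  4  5  6  7  8
g(k):  0  0  1  1  0  0  1  1  0
So g(8) = 0.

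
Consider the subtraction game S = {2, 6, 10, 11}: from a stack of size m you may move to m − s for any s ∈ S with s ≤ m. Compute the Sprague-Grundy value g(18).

Compute g(0), g(1), … for moves {2, 6, 10, 11}:
k:     0  1  2  3  4  5  6  7  8  9 10 11 12 13 14 15 16 17 18
g(k):  0  0  1  1  0  0  1  1  0  0  1  1  2  0  3  1  2  0  3
So g(18) = 3.

3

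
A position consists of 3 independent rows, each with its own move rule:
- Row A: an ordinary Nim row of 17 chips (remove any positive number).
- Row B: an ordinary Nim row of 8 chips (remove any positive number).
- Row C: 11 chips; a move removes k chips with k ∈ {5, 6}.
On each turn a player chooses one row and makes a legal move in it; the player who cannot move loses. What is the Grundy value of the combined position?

25

Row A is a plain Nim row of size 17, so its Grundy value is 17.
Row B is a plain Nim row of size 8, so its Grundy value is 8.
For row C, compute g(0), g(1), … with moves {5, 6}:
k:     0  1  2  3  4  5  6  7  8  9 10 11
g(k):  0  0  0  0  0  1  1  1  1  1  2  0
So g(11) = 0.
By the Sprague-Grundy theorem, the Grundy value of a sum of independent games is the XOR of the component values.
Combined value = 17 ⊕ 8 ⊕ 0 = 25.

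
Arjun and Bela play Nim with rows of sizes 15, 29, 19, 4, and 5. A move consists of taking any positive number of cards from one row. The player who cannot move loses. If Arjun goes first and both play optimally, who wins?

Bela wins

Compute the nim-sum pairwise:
15 ⊕ 29 = 18
18 ⊕ 19 = 1
1 ⊕ 4 = 5
5 ⊕ 5 = 0
The nim-sum is 0, so this is a P-position: the player to move is in a losing position under optimal play; Arjun is about to move from it and so loses — Bela wins.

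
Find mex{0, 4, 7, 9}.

1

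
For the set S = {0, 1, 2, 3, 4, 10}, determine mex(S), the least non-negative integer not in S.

The values 0, 1, 2, 3, 4 are all present; 5 is the first non-negative integer missing from the set.

5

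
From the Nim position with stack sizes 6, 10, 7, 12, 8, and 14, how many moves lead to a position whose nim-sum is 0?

1

Compute the nim-sum pairwise:
6 ⊕ 10 = 12
12 ⊕ 7 = 11
11 ⊕ 12 = 7
7 ⊕ 8 = 15
15 ⊕ 14 = 1
The overall nim-sum is X = 1. A stack of size p has a winning move iff p XOR X < p (reduce it to p XOR X).
  6: 6 XOR 1 = 7 ≥ 6 — no move.
  10: 10 XOR 1 = 11 ≥ 10 — no move.
  7: 7 XOR 1 = 6 < 7 — winning move (to 6).
  12: 12 XOR 1 = 13 ≥ 12 — no move.
  8: 8 XOR 1 = 9 ≥ 8 — no move.
  14: 14 XOR 1 = 15 ≥ 14 — no move.
That gives 1 winning move.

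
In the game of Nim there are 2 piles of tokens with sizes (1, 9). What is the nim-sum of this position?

8

Bitwise XOR of the heap sizes:
  0001  (1)
  1001  (9)
  ----
  1000  (8)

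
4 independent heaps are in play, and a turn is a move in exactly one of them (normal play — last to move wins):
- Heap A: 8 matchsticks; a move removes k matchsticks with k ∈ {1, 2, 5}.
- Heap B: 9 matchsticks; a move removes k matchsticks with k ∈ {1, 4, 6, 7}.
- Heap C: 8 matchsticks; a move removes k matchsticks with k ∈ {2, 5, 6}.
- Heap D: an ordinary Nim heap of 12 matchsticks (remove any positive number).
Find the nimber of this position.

Build the Grundy sequence for heap A with g(k) = mex{g(k−s) : s ∈ {1, 2, 5}, s ≤ k}:
k:     0  1  2  3  4  5  6  7  8
g(k):  0  1  2  0  1  2  0  1  2
So g(8) = 2.
Grundy values for heap B (subtraction set {1, 4, 6, 7}):
k:     0  1  2  3  4  5  6  7  8  9
g(k):  0  1  0  1  2  0  1  2  3  2
So g(9) = 2.
For heap C, compute g(0), g(1), … with moves {2, 5, 6}:
g(0) = mex{} = 0
g(1) = mex{} = 0
g(2) = mex{0} = 1
g(3) = mex{0} = 1
g(4) = mex{1} = 0
g(5) = mex{0,1} = 2
g(6) = mex{0} = 1
g(7) = mex{0,1,2} = 3
g(8) = mex{1} = 0
So g(8) = 0.
Heap D is a plain Nim heap of size 12, so its Grundy value is 12.
By the Sprague-Grundy theorem, the Grundy value of a sum of independent games is the XOR of the component values.
Combined value = 2 ⊕ 2 ⊕ 0 ⊕ 12 = 12.

12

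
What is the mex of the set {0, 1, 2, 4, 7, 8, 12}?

3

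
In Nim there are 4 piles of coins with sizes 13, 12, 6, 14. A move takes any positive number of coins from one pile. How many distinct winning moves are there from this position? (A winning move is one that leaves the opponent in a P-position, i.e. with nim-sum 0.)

Nim-sum: 13 ^ 12 ^ 6 ^ 14 = 9.
The overall nim-sum is X = 9. A pile of size p has a winning move iff p XOR X < p (reduce it to p XOR X).
  13: 13 XOR 9 = 4 < 13 — winning move (to 4).
  12: 12 XOR 9 = 5 < 12 — winning move (to 5).
  6: 6 XOR 9 = 15 ≥ 6 — no move.
  14: 14 XOR 9 = 7 < 14 — winning move (to 7).
That gives 3 winning moves.

3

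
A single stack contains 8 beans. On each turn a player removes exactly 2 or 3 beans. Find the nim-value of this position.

1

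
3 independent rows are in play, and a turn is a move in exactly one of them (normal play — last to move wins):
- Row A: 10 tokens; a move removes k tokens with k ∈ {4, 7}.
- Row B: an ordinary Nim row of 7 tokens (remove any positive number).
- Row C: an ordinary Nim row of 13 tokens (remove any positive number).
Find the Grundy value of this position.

Grundy values for row A (subtraction set {4, 7}):
g(0) = mex{} = 0
g(1) = mex{} = 0
g(2) = mex{} = 0
g(3) = mex{} = 0
g(4) = mex{0} = 1
g(5) = mex{0} = 1
g(6) = mex{0} = 1
g(7) = mex{0} = 1
g(8) = mex{0,1} = 2
g(9) = mex{0,1} = 2
g(10) = mex{0,1} = 2
So g(10) = 2.
Row B is a plain Nim row of size 7, so its Grundy value is 7.
Row C is a plain Nim row of size 13, so its Grundy value is 13.
The value of a disjunctive sum is the nim-sum of the parts.
Combined value = 2 XOR 7 XOR 13 = 8.

8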